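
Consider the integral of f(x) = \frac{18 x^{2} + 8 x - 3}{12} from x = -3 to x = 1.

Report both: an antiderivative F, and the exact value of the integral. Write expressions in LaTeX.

Antiderivative: F(x) = \frac{x^{3}}{2} + \frac{x^{2}}{3} - \frac{x}{4}; value = \frac{31}{3}

A first test for any F(x): its x-derivative must equal f(x) identically.
F(x) = \frac{x^{3}}{2} + \frac{x^{2}}{3} - \frac{x}{4} is an antiderivative of f.
Check: d/dx[\frac{x^{3}}{2} + \frac{x^{2}}{3} - \frac{x}{4}] = \frac{3 x^{2}}{2} + \frac{2 x}{3} - \frac{1}{4}, which equals f(x).
F(1) = \frac{7}{12}; F(-3) = - \frac{39}{4}.
Integral = F(1) - F(-3) = \frac{31}{3}.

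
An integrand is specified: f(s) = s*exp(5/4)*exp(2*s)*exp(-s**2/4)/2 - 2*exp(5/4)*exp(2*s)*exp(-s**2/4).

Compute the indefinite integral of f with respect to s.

f matches the chain-rule pattern g'(h)*h' with inner function h(s) = -s**2/4 + 2*s + 5/4; substituting u = h(s) collapses the integral.
Check: d/ds[-exp(-s**2/4 + 2*s + 5/4)] = s*exp(5/4)*exp(2*s)*exp(-s**2/4)/2 - 2*exp(5/4)*exp(2*s)*exp(-s**2/4) = f(s).

F(s) = -exp(-s**2/4 + 2*s + 5/4) + C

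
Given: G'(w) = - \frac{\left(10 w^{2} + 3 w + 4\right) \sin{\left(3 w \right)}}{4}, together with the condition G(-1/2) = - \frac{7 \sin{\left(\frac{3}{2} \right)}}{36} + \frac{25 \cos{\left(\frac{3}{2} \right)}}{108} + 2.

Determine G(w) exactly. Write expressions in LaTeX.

Differentiate the proposed G(w) back; it has to land on the given G'(w).
A general antiderivative is \frac{5 w^{2} \cos{\left(3 w \right)}}{6} - \frac{5 w \sin{\left(3 w \right)}}{9} + \frac{w \cos{\left(3 w \right)}}{4} - \frac{\sin{\left(3 w \right)}}{12} + \frac{4 \cos{\left(3 w \right)}}{27} + C.
The condition gives C = - \frac{7 \sin{\left(\frac{3}{2} \right)}}{36} + \frac{25 \cos{\left(\frac{3}{2} \right)}}{108} + 2 - (- \frac{7 \sin{\left(\frac{3}{2} \right)}}{36} + \frac{25 \cos{\left(\frac{3}{2} \right)}}{108}) = 2.
So G(w) = \frac{5 w^{2} \cos{\left(3 w \right)}}{6} - \frac{5 w \sin{\left(3 w \right)}}{9} + \frac{w \cos{\left(3 w \right)}}{4} - \frac{\sin{\left(3 w \right)}}{12} + \frac{4 \cos{\left(3 w \right)}}{27} + 2.
Check: d/dw[\frac{5 w^{2} \cos{\left(3 w \right)}}{6} - \frac{5 w \sin{\left(3 w \right)}}{9} + \frac{w \cos{\left(3 w \right)}}{4} - \frac{\sin{\left(3 w \right)}}{12} + \frac{4 \cos{\left(3 w \right)}}{27} + 2] = - \frac{5 w^{2} \sin{\left(3 w \right)}}{2} - \frac{3 w \sin{\left(3 w \right)}}{4} - \sin{\left(3 w \right)}, which equals G'(w).

G(w) = \frac{5 w^{2} \cos{\left(3 w \right)}}{6} - \frac{5 w \sin{\left(3 w \right)}}{9} + \frac{w \cos{\left(3 w \right)}}{4} - \frac{\sin{\left(3 w \right)}}{12} + \frac{4 \cos{\left(3 w \right)}}{27} + 2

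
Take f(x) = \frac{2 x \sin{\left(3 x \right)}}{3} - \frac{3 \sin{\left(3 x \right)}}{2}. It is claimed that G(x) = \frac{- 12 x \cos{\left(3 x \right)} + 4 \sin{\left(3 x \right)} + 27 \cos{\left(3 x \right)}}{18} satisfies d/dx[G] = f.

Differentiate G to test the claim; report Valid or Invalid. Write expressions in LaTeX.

d/dx[G] = 2 x \sin{\left(3 x \right)} - \frac{9 \sin{\left(3 x \right)}}{2}
d/dx[G] - f(x) = \frac{4 x \sin{\left(3 x \right)}}{3} - 3 \sin{\left(3 x \right)} != 0.

Invalid: d/dx[G] - f = \frac{4 x \sin{\left(3 x \right)}}{3} - 3 \sin{\left(3 x \right)}, which is not 0.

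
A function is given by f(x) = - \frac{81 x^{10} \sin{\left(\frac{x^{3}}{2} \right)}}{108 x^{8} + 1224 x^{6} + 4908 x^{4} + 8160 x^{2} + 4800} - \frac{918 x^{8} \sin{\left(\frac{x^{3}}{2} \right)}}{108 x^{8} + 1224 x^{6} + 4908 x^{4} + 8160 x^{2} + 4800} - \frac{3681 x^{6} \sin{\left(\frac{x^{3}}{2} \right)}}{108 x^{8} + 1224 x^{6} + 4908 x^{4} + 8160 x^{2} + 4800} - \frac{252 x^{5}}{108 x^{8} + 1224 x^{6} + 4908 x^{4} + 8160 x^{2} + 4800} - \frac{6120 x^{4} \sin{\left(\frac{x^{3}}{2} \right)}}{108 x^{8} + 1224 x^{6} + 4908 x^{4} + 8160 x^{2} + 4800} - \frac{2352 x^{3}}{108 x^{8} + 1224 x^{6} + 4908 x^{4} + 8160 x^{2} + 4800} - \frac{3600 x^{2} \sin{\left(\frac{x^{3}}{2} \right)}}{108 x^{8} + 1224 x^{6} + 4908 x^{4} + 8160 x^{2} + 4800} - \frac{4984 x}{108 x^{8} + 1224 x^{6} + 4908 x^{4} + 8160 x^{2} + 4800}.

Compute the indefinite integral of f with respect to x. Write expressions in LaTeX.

F(x) = \frac{\cos{\left(\frac{x^{3}}{2} \right)}}{2} - \frac{1}{3 x^{2} + 12} + \frac{3}{2 x^{2} + \frac{10}{3}} + C

The integrand splits into summands that can be handled one at a time.
Check: d/dx[\frac{\cos{\left(\frac{x^{3}}{2} \right)}}{2} - \frac{1}{3 x^{2} + 12} + \frac{3}{2 x^{2} + \frac{10}{3}}] = \frac{- 81 x^{10} \sin{\left(\frac{x^{3}}{2} \right)} - 918 x^{8} \sin{\left(\frac{x^{3}}{2} \right)} - 3681 x^{6} \sin{\left(\frac{x^{3}}{2} \right)} - 252 x^{5} - 6120 x^{4} \sin{\left(\frac{x^{3}}{2} \right)} - 2352 x^{3} - 3600 x^{2} \sin{\left(\frac{x^{3}}{2} \right)} - 4984 x}{108 x^{8} + 1224 x^{6} + 4908 x^{4} + 8160 x^{2} + 4800}, which equals f(x).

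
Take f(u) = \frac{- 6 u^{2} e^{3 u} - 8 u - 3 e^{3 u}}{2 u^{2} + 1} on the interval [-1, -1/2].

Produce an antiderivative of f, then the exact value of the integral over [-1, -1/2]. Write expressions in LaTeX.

Antiderivative: F(u) = - e^{3 u} - 2 \log{\left(2 u^{2} + 1 \right)}; value = - 2 \log{\left(\frac{3}{2} \right)} - e^{- \frac{3}{2}} + e^{-3} + 2 \log{\left(3 \right)}

For F(u) to be correct the identity F'(u) - f(u) = 0 must hold.
F(u) = - e^{3 u} - 2 \log{\left(2 u^{2} + 1 \right)} is an antiderivative of f.
Check: d/du[- e^{3 u} - 2 \log{\left(2 u^{2} + 1 \right)}] = \frac{- 6 u^{2} e^{3 u} - 8 u - 3 e^{3 u}}{2 u^{2} + 1} = f(u).
F(-1/2) = - 2 \log{\left(\frac{3}{2} \right)} - e^{- \frac{3}{2}}; F(-1) = - 2 \log{\left(3 \right)} - e^{-3}.
Integral = F(-1/2) - F(-1) = - 2 \log{\left(\frac{3}{2} \right)} - e^{- \frac{3}{2}} + e^{-3} + 2 \log{\left(3 \right)}.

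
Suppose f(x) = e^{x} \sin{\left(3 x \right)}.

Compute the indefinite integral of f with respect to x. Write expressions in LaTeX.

Recover f(x) by differentiating a candidate F(x); any mismatch rules it out.
Check: d/dx[\frac{e^{x} \sin{\left(3 x \right)}}{10} - \frac{3 e^{x} \cos{\left(3 x \right)}}{10}] = e^{x} \sin{\left(3 x \right)} = f(x).

F(x) = \frac{e^{x} \sin{\left(3 x \right)}}{10} - \frac{3 e^{x} \cos{\left(3 x \right)}}{10} + C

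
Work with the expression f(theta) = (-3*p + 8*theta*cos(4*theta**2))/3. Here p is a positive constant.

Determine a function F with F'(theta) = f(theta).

Recover f(theta) by differentiating a candidate F(theta); any mismatch rules it out.
Check: d/dtheta[-p*theta + sin(4*theta**2)/3] = -p + 8*theta*cos(4*theta**2)/3, which equals f(theta).

An antiderivative is F(theta) = -p*theta + sin(4*theta**2)/3.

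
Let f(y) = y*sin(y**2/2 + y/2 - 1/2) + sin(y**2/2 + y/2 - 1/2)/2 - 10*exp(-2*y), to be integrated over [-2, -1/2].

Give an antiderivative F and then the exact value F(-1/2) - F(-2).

Antiderivative: F(y) = -(exp(2*y)*cos(y**2/2 + y/2 - 1/2) - 5)*exp(-2*y); value = -5*exp(4) - cos(5/8) + cos(1/2) + 5*exp(1)

The integrand splits into summands that can be handled one at a time.
F(y) = -(exp(2*y)*cos(y**2/2 + y/2 - 1/2) - 5)*exp(-2*y) is an antiderivative of f.
Check: d/dy[-(exp(2*y)*cos(y**2/2 + y/2 - 1/2) - 5)*exp(-2*y)] = (2*y*exp(2*y)*sin(y**2/2 + y/2 - 1/2) + exp(2*y)*sin(y**2/2 + y/2 - 1/2) - 20)*exp(-2*y)/2, which equals f(y).
F(-1/2) = -cos(5/8) + 5*exp(1); F(-2) = -cos(1/2) + 5*exp(4).
Integral = F(-1/2) - F(-2) = -5*exp(4) - cos(5/8) + cos(1/2) + 5*exp(1).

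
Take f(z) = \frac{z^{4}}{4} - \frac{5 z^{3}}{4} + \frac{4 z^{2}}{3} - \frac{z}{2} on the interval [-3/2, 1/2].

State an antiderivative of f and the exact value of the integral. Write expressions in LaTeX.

Antiderivative: F(z) = \frac{z^{2} \left(36 z^{3} - 225 z^{2} + 320 z - 180\right)}{720}; value = \frac{5759}{1440}

Integrate term by term and add the pieces.
F(z) = \frac{z^{2} \left(36 z^{3} - 225 z^{2} + 320 z - 180\right)}{720} is an antiderivative of f.
Check: d/dz[\frac{z^{2} \left(36 z^{3} - 225 z^{2} + 320 z - 180\right)}{720}] = \frac{z^{4}}{4} - \frac{5 z^{3}}{4} + \frac{4 z^{2}}{3} - \frac{z}{2} = f(z).
F(1/2) = - \frac{287}{11520}; F(-3/2) = - \frac{5151}{1280}.
Integral = F(1/2) - F(-3/2) = \frac{5759}{1440}.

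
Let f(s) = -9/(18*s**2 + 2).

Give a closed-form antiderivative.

An antiderivative is F(s) = -3*atan(3*s)/2.

A first test for any F(s): its s-derivative must equal f(s) identically.
Check: d/ds[-3*atan(3*s)/2] = -9/(18*s**2 + 2) = f(s).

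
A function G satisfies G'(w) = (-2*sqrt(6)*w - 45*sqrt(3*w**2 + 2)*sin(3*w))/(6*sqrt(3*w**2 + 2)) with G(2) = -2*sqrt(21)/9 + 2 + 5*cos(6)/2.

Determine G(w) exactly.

G(w) = -sqrt(2*w**2 + 4/3)/3 + 5*cos(3*w)/2 + 2

Differentiate the proposed G(w) back; it has to land on the given G'(w).
A general antiderivative is -sqrt(2*w**2 + 4/3)/3 + 5*cos(3*w)/2 + C.
The condition gives C = -2*sqrt(21)/9 + 2 + 5*cos(6)/2 - (-2*sqrt(21)/9 + 5*cos(6)/2) = 2.
So G(w) = -sqrt(2*w**2 + 4/3)/3 + 5*cos(3*w)/2 + 2.
Check: d/dw[-sqrt(2*w**2 + 4/3)/3 + 5*cos(3*w)/2 + 2] = (-2*sqrt(6)*w - 45*sqrt(3*w**2 + 2)*sin(3*w))/(6*sqrt(3*w**2 + 2)) = G'(w).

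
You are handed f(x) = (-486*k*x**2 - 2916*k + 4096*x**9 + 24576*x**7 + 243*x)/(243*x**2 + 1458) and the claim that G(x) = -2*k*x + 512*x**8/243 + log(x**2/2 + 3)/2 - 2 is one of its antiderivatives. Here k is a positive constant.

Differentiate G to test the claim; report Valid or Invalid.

Valid. The derivative of G reproduces f.

d/dx[G] = (-486*k*x**2 - 2916*k + 4096*x**9 + 24576*x**7 + 243*x)/(243*x**2 + 1458)
This equals f(x) exactly, so the claim holds.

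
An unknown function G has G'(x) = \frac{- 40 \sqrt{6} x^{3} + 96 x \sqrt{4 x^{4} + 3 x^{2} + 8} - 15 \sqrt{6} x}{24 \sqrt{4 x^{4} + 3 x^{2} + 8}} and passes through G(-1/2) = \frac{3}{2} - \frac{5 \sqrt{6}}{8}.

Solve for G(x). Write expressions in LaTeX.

G(x) = 2 x^{2} - \frac{5 \sqrt{6} \sqrt{4 x^{4} + 3 x^{2} + 8}}{24} + 1

A candidate passes only if d/dx[G] lands on the given G'(x) exactly.
A general antiderivative is 2 x^{2} - \frac{5 \sqrt{\frac{2 x^{4}}{3} + \frac{x^{2}}{2} + \frac{4}{3}}}{4} + C.
The condition gives C = \frac{3}{2} - \frac{5 \sqrt{6}}{8} - (\frac{1}{2} - \frac{5 \sqrt{6}}{8}) = 1.
So G(x) = 2 x^{2} - \frac{5 \sqrt{6} \sqrt{4 x^{4} + 3 x^{2} + 8}}{24} + 1.
Check: d/dx[2 x^{2} - \frac{5 \sqrt{6} \sqrt{4 x^{4} + 3 x^{2} + 8}}{24} + 1] = \frac{- 40 \sqrt{6} x^{3} + 96 x \sqrt{4 x^{4} + 3 x^{2} + 8} - 15 \sqrt{6} x}{24 \sqrt{4 x^{4} + 3 x^{2} + 8}} = G'(x).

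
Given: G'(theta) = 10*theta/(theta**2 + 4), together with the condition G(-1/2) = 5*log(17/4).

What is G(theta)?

G'(theta) matches the chain-rule pattern g'(h)*h' with inner function h(theta) = theta**2 + 4; substituting u = h(theta) collapses the integral.
A general antiderivative is 5*log(theta**2 + 4) + C.
The condition gives C = 5*log(17/4) - (5*log(17/4)) = 0.
So G(theta) = 5*log(theta**2 + 4).
Check: d/dtheta[5*log(theta**2 + 4)] = 10*theta/(theta**2 + 4) = G'(theta).

G(theta) = 5*log(theta**2 + 4)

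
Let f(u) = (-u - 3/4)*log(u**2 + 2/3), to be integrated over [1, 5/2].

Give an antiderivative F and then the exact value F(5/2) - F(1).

Antiderivative: F(u) = u**2/2 + 3*u/2 + (-u**2/2 - 3*u/4)*log(u**2 + 2/3) - log(u**2 + 2/3)/3 - sqrt(6)*atan(sqrt(6)*u/2)/2; value = -16*log(83/12)/3 - sqrt(6)*atan(5*sqrt(6)/4)/2 + 19*log(5/3)/12 + sqrt(6)*atan(sqrt(6)/2)/2 + 39/8

Since d/du undoes antidifferentiation here, F'(u) = f(u) is required of F(u).
F(u) = u**2/2 + 3*u/2 + (-u**2/2 - 3*u/4)*log(u**2 + 2/3) - log(u**2 + 2/3)/3 - sqrt(6)*atan(sqrt(6)*u/2)/2 is an antiderivative of f.
Check: d/du[u**2/2 + 3*u/2 + (-u**2/2 - 3*u/4)*log(u**2 + 2/3) - log(u**2 + 2/3)/3 - sqrt(6)*atan(sqrt(6)*u/2)/2] = -u*log(u**2 + 2/3) - 3*log(u**2 + 2/3)/4, which equals f(u).
F(5/2) = -16*log(83/12)/3 - sqrt(6)*atan(5*sqrt(6)/4)/2 + 55/8; F(1) = -sqrt(6)*atan(sqrt(6)/2)/2 - 19*log(5/3)/12 + 2.
Integral = F(5/2) - F(1) = -16*log(83/12)/3 - sqrt(6)*atan(5*sqrt(6)/4)/2 + 19*log(5/3)/12 + sqrt(6)*atan(sqrt(6)/2)/2 + 39/8.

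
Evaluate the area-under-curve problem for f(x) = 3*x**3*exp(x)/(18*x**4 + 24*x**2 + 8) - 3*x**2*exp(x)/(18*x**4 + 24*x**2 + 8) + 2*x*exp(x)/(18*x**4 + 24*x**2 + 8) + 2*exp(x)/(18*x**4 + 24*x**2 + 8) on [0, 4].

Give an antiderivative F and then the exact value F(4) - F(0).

Antiderivative: F(x) = x*exp(x)/(6*x**2 + 4); value = exp(4)/25

The integrand splits into summands that can be handled one at a time.
F(x) = x*exp(x)/(6*x**2 + 4) is an antiderivative of f.
Check: d/dx[x*exp(x)/(6*x**2 + 4)] = (3*x**3*exp(x) - 3*x**2*exp(x) + 2*x*exp(x) + 2*exp(x))/(18*x**4 + 24*x**2 + 8), which equals f(x).
F(4) = exp(4)/25; F(0) = 0.
Integral = F(4) - F(0) = exp(4)/25.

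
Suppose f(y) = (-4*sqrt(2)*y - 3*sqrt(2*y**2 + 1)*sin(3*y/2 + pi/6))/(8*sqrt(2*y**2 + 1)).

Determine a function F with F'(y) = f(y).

An antiderivative is F(y) = sqrt(2)*(-2*sqrt(2*y**2 + 1) + sqrt(2)*cos(3*y/2 + pi/6))/8.

Differentiate the proposed F(y) back; it has to land on f(y) exactly.
Check: d/dy[sqrt(2)*(-2*sqrt(2*y**2 + 1) + sqrt(2)*cos(3*y/2 + pi/6))/8] = (-4*sqrt(2)*y - 3*sqrt(2*y**2 + 1)*sin(3*y/2 + pi/6))/(8*sqrt(2*y**2 + 1)) = f(y).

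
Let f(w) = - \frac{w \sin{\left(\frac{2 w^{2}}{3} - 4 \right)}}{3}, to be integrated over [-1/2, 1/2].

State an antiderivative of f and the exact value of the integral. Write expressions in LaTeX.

The substitution u = \frac{2 w^{2}}{3} - 4 works: f is exactly (dF/du)*(du/dw) for that inner function.
F(w) = \frac{\cos{\left(\frac{2 w^{2}}{3} - 4 \right)}}{4} is an antiderivative of f.
Check: d/dw[\frac{\cos{\left(\frac{2 w^{2}}{3} - 4 \right)}}{4}] = - \frac{w \sin{\left(\frac{2 w^{2}}{3} - 4 \right)}}{3} = f(w).
F(1/2) = \frac{\cos{\left(\frac{23}{6} \right)}}{4}; F(-1/2) = \frac{\cos{\left(\frac{23}{6} \right)}}{4}.
Integral = F(1/2) - F(-1/2) = 0.

Antiderivative: F(w) = \frac{\cos{\left(\frac{2 w^{2}}{3} - 4 \right)}}{4}; value = 0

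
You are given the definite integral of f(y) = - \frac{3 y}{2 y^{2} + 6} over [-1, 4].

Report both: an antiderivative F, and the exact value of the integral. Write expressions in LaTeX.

Antiderivative: F(y) = - \frac{3 \log{\left(y^{2} + 3 \right)}}{4}; value = - \frac{3 \log{\left(19 \right)}}{4} + \frac{3 \log{\left(4 \right)}}{4}

The substitution u = y^{2} + 3 works: f is exactly (dF/du)*(du/dy) for that inner function.
F(y) = - \frac{3 \log{\left(y^{2} + 3 \right)}}{4} is an antiderivative of f.
Check: d/dy[- \frac{3 \log{\left(y^{2} + 3 \right)}}{4}] = - \frac{3 y}{2 y^{2} + 6} = f(y).
F(4) = - \frac{3 \log{\left(19 \right)}}{4}; F(-1) = - \frac{3 \log{\left(4 \right)}}{4}.
Integral = F(4) - F(-1) = - \frac{3 \log{\left(19 \right)}}{4} + \frac{3 \log{\left(4 \right)}}{4}.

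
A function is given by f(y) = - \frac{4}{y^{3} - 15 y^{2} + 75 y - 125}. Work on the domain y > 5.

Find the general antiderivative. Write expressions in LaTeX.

F(y) = \frac{2}{y^{2} - 10 y + 25} + C

For F(y) to be correct the identity F'(y) - f(y) = 0 must hold.
Check: d/dy[\frac{2}{y^{2} - 10 y + 25}] = - \frac{4}{y^{3} - 15 y^{2} + 75 y - 125} = f(y).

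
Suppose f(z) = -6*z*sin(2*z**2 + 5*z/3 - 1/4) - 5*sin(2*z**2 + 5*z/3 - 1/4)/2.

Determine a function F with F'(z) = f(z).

An antiderivative is F(z) = 3*cos(2*z**2 + 5*z/3 - 1/4)/2.

The substitution u = 2*z**2 + 5*z/3 - 1/4 works: f is exactly (dF/du)*(du/dz) for that inner function.
Check: d/dz[3*cos(2*z**2 + 5*z/3 - 1/4)/2] = -6*z*sin(2*z**2 + 5*z/3 - 1/4) - 5*sin(2*z**2 + 5*z/3 - 1/4)/2 = f(z).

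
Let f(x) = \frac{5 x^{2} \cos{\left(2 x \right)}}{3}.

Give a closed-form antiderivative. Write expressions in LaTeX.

Whatever form F(x) takes, F'(x) = f(x) is non-negotiable.
Check: d/dx[\frac{5 \left(2 x^{2} \sin{\left(2 x \right)} + 2 x \cos{\left(2 x \right)} - \sin{\left(2 x \right)}\right)}{12}] = \frac{5 x^{2} \cos{\left(2 x \right)}}{3} = f(x).

An antiderivative is F(x) = \frac{5 \left(2 x^{2} \sin{\left(2 x \right)} + 2 x \cos{\left(2 x \right)} - \sin{\left(2 x \right)}\right)}{12}.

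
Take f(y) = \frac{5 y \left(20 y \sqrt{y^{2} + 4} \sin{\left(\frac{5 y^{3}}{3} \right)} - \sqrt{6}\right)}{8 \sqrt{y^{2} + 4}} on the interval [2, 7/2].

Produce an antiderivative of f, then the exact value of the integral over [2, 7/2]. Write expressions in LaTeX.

Any candidate F(y) must reproduce f(y) exactly when differentiated.
F(y) = - \frac{5 \left(\sqrt{6} \sqrt{y^{2} + 4} + 4 \cos{\left(\frac{5 y^{3}}{3} \right)}\right)}{8} is an antiderivative of f.
Check: d/dy[- \frac{5 \left(\sqrt{6} \sqrt{y^{2} + 4} + 4 \cos{\left(\frac{5 y^{3}}{3} \right)}\right)}{8}] = \frac{100 y^{2} \sqrt{y^{2} + 4} \sin{\left(\frac{5 y^{3}}{3} \right)} - 5 \sqrt{6} y}{8 \sqrt{y^{2} + 4}}, which equals f(y).
F(7/2) = - \frac{5 \sqrt{390}}{16} - \frac{5 \cos{\left(\frac{1715}{24} \right)}}{2}; F(2) = - \frac{5 \sqrt{3}}{2} - \frac{5 \cos{\left(\frac{40}{3} \right)}}{2}.
Integral = F(7/2) - F(2) = - \frac{5 \sqrt{390}}{16} - \frac{5 \cos{\left(\frac{1715}{24} \right)}}{2} + \frac{5 \cos{\left(\frac{40}{3} \right)}}{2} + \frac{5 \sqrt{3}}{2}.

Antiderivative: F(y) = - \frac{5 \left(\sqrt{6} \sqrt{y^{2} + 4} + 4 \cos{\left(\frac{5 y^{3}}{3} \right)}\right)}{8}; value = - \frac{5 \sqrt{390}}{16} - \frac{5 \cos{\left(\frac{1715}{24} \right)}}{2} + \frac{5 \cos{\left(\frac{40}{3} \right)}}{2} + \frac{5 \sqrt{3}}{2}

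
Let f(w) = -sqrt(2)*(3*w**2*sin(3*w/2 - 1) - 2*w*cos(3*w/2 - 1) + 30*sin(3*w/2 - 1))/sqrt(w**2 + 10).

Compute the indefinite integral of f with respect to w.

F(w) = 4*sqrt(w**2/2 + 5)*cos(3*w/2 - 1) + C

f has the shape u'v + uv' for u = 4*sqrt(w**2/2 + 5) and v = cos(3*w/2 - 1) — it is the derivative of the product u*v.
Check: d/dw[4*sqrt(w**2/2 + 5)*cos(3*w/2 - 1)] = sqrt(2)*(-6*w**2*sin(3*w/2 - 1) + 4*w*cos(3*w/2 - 1) - 60*sin(3*w/2 - 1))/(2*sqrt(w**2 + 10)), which equals f(w).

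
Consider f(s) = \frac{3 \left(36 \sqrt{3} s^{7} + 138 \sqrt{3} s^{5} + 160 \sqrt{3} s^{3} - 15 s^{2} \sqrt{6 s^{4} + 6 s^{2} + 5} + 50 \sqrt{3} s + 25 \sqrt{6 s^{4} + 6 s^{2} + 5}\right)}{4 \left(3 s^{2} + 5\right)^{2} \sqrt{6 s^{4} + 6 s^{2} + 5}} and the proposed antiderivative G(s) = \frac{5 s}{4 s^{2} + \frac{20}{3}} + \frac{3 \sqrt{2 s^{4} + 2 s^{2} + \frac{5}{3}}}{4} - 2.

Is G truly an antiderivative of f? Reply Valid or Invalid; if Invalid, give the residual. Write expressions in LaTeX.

d/ds[G] = \frac{108 \sqrt{3} s^{7} + 414 \sqrt{3} s^{5} + 480 \sqrt{3} s^{3} - 45 s^{2} \sqrt{6 s^{4} + 6 s^{2} + 5} + 150 \sqrt{3} s + 75 \sqrt{6 s^{4} + 6 s^{2} + 5}}{36 s^{4} \sqrt{6 s^{4} + 6 s^{2} + 5} + 120 s^{2} \sqrt{6 s^{4} + 6 s^{2} + 5} + 100 \sqrt{6 s^{4} + 6 s^{2} + 5}}
This equals f(s) exactly, so the claim holds.

Valid. The derivative of G reproduces f.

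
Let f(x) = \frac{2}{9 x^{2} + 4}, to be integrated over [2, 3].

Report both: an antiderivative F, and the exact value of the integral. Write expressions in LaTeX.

Antiderivative: F(x) = \frac{\operatorname{atan}{\left(\frac{3 x}{2} \right)}}{3}; value = - \frac{\operatorname{atan}{\left(3 \right)}}{3} + \frac{\operatorname{atan}{\left(\frac{9}{2} \right)}}{3}

A first test for any F(x): its x-derivative must equal f(x) identically.
F(x) = \frac{\operatorname{atan}{\left(\frac{3 x}{2} \right)}}{3} is an antiderivative of f.
Check: d/dx[\frac{\operatorname{atan}{\left(\frac{3 x}{2} \right)}}{3}] = \frac{2}{9 x^{2} + 4} = f(x).
F(3) = \frac{\operatorname{atan}{\left(\frac{9}{2} \right)}}{3}; F(2) = \frac{\operatorname{atan}{\left(3 \right)}}{3}.
Integral = F(3) - F(2) = - \frac{\operatorname{atan}{\left(3 \right)}}{3} + \frac{\operatorname{atan}{\left(\frac{9}{2} \right)}}{3}.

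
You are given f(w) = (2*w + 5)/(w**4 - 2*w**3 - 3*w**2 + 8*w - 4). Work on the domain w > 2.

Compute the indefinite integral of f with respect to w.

The denominator factors as (w - 2)*(w - 1)**2*(w + 2); partial fractions split f into directly integrable pieces: -1/(36*(w + 2)) - 20/(9*(w - 1)) - 7/(3*(w - 1)**2) + 9/(4*(w - 2)).
Check: d/dw[-(-81*w*log(w - 2) + 80*w*log(w - 1) + w*log(w + 2) + 81*log(w - 2) - 80*log(w - 1) - log(w + 2) - 84)/(36*(w - 1))] = (2*w + 5)/(w**4 - 2*w**3 - 3*w**2 + 8*w - 4) = f(w).

F(w) = -(-81*w*log(w - 2) + 80*w*log(w - 1) + w*log(w + 2) + 81*log(w - 2) - 80*log(w - 1) - log(w + 2) - 84)/(36*(w - 1)) + C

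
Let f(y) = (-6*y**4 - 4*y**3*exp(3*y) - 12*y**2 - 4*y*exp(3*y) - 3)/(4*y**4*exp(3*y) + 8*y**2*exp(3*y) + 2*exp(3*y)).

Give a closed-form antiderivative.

Whatever form F(y) takes, F'(y) = f(y) is non-negotiable.
Check: d/dy[-log(2*y**4 + 4*y**2 + 1)/4 + exp(-3*y)/2] = (-6*y**4 - 4*y**3*exp(3*y) - 12*y**2 - 4*y*exp(3*y) - 3)/(4*y**4*exp(3*y) + 8*y**2*exp(3*y) + 2*exp(3*y)) = f(y).

An antiderivative is F(y) = -log(2*y**4 + 4*y**2 + 1)/4 + exp(-3*y)/2.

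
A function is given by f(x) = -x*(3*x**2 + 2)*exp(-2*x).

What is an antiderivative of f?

An antiderivative is F(x) = (12*x**3 + 18*x**2 + 26*x + 13)*exp(-2*x)/8.

f has the shape u'v + uv' for u = 3*x**3/2 + 9*x**2/4 + 13*x/4 + 13/8 and v = exp(-2*x) — it is the derivative of the product u*v.
Check: d/dx[(12*x**3 + 18*x**2 + 26*x + 13)*exp(-2*x)/8] = (-3*x**3 - 2*x)*exp(-2*x), which equals f(x).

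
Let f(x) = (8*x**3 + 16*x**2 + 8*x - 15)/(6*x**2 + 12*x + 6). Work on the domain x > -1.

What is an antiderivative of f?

An antiderivative is F(x) = (4*x**2*(x + 1) + 15)/(6*(x + 1)).

A first test for any F(x): its x-derivative must equal f(x) identically.
Check: d/dx[(4*x**2*(x + 1) + 15)/(6*(x + 1))] = (8*x**3 + 16*x**2 + 8*x - 15)/(6*x**2 + 12*x + 6) = f(x).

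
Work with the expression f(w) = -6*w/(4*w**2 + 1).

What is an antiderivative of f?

An antiderivative is F(w) = -3*log(2*w**2 + 1/2)/4.

f matches the chain-rule pattern g'(h)*h' with inner function h(w) = 2*w**2 + 1/2; substituting u = h(w) collapses the integral.
Check: d/dw[-3*log(2*w**2 + 1/2)/4] = -6*w/(4*w**2 + 1) = f(w).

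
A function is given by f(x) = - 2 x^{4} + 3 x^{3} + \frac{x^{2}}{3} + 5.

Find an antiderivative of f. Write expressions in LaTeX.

The integrand splits into summands that can be handled one at a time.
Check: d/dx[- \frac{2 x^{5}}{5} + \frac{3 x^{4}}{4} + \frac{x^{3}}{9} + 5 x] = - 2 x^{4} + 3 x^{3} + \frac{x^{2}}{3} + 5 = f(x).

An antiderivative is F(x) = - \frac{2 x^{5}}{5} + \frac{3 x^{4}}{4} + \frac{x^{3}}{9} + 5 x.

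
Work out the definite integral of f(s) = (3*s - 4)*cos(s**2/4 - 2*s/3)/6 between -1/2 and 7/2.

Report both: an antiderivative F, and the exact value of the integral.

Antiderivative: F(s) = sin(s**2/4 - 2*s/3); value = -sin(19/48) + sin(35/48)

f matches the chain-rule pattern g'(h)*h' with inner function h(s) = s**2/4 - 2*s/3; substituting u = h(s) collapses the integral.
F(s) = sin(s**2/4 - 2*s/3) is an antiderivative of f.
Check: d/ds[sin(s**2/4 - 2*s/3)] = s*cos(s**2/4 - 2*s/3)/2 - 2*cos(s**2/4 - 2*s/3)/3, which equals f(s).
F(7/2) = sin(35/48); F(-1/2) = sin(19/48).
Integral = F(7/2) - F(-1/2) = -sin(19/48) + sin(35/48).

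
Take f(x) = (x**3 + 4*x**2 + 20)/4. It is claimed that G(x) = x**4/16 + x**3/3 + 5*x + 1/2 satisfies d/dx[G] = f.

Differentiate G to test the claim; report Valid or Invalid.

Valid - differentiating G returns exactly f.

d/dx[G] = x**3/4 + x**2 + 5
This equals f(x) exactly, so the claim holds.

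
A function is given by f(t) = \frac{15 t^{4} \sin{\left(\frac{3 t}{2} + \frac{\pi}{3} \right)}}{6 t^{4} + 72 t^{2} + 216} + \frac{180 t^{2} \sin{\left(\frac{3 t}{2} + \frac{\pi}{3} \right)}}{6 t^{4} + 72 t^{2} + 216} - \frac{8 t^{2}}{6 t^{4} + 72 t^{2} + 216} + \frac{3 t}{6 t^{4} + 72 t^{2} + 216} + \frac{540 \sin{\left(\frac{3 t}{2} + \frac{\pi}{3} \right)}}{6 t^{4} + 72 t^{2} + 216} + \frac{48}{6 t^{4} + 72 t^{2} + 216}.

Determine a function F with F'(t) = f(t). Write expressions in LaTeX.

An antiderivative is F(t) = - \frac{20 t^{2} \cos{\left(\frac{3 t}{2} + \frac{\pi}{3} \right)} - 16 t + 120 \cos{\left(\frac{3 t}{2} + \frac{\pi}{3} \right)} + 3}{12 \left(t^{2} + 6\right)}.

The integrand splits into summands that can be handled one at a time.
Check: d/dt[- \frac{20 t^{2} \cos{\left(\frac{3 t}{2} + \frac{\pi}{3} \right)} - 16 t + 120 \cos{\left(\frac{3 t}{2} + \frac{\pi}{3} \right)} + 3}{12 \left(t^{2} + 6\right)}] = \frac{15 t^{4} \sin{\left(\frac{3 t}{2} + \frac{\pi}{3} \right)} + 180 t^{2} \sin{\left(\frac{3 t}{2} + \frac{\pi}{3} \right)} - 8 t^{2} + 3 t + 540 \sin{\left(\frac{3 t}{2} + \frac{\pi}{3} \right)} + 48}{6 t^{4} + 72 t^{2} + 216}, which equals f(t).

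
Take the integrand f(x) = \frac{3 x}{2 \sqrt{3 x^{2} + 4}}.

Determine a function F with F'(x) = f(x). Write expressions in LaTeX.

f matches the chain-rule pattern g'(h)*h' with inner function h(x) = 3 x^{2} + 4; substituting u = h(x) collapses the integral.
Check: d/dx[\frac{\sqrt{3 x^{2} + 4}}{2}] = \frac{3 x}{2 \sqrt{3 x^{2} + 4}} = f(x).

An antiderivative is F(x) = \frac{\sqrt{3 x^{2} + 4}}{2}.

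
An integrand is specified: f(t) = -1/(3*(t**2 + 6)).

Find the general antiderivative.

An antiderivative F(t) passes only if d/dt[F] lands on f(t) exactly.
Check: d/dt[-sqrt(6)*atan(sqrt(6)*t/6)/18] = -1/(3*t**2 + 18), which equals f(t).

F(t) = -sqrt(6)*atan(sqrt(6)*t/6)/18 + C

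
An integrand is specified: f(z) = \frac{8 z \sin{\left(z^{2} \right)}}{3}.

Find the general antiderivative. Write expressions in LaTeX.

Check any antiderivative F(z) by computing F'(z) and comparing it with f(z).
Check: d/dz[- \frac{4 \cos{\left(z^{2} \right)}}{3}] = \frac{8 z \sin{\left(z^{2} \right)}}{3} = f(z).

F(z) = - \frac{4 \cos{\left(z^{2} \right)}}{3} + C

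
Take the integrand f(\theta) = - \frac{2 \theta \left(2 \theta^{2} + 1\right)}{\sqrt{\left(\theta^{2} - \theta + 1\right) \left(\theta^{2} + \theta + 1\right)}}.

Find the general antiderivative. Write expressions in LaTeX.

F(\theta) = - 2 \sqrt{\left(\theta^{2} - \theta + 1\right) \left(\theta^{2} + \theta + 1\right)} + C

f matches the chain-rule pattern g'(h)*h' with inner function h(\theta) = \theta^{4} + \theta^{2} + 1; substituting u = h(\theta) collapses the integral.
Check: d/d\theta[- 2 \sqrt{\left(\theta^{2} - \theta + 1\right) \left(\theta^{2} + \theta + 1\right)}] = \frac{- 4 \theta^{3} \sqrt{\theta^{4} + \theta^{2} + 1} - 2 \theta \sqrt{\theta^{4} + \theta^{2} + 1}}{\theta^{4} + \theta^{2} + 1}, which equals f(\theta).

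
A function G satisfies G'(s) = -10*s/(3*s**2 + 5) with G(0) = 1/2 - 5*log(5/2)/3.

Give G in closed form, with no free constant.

G(s) = 1/2 - 5*log(3*s**2/2 + 5/2)/3

The substitution u = 3*s**2/2 + 5/2 works: G'(s) is exactly (dG/du)*(du/ds) for that inner function.
A general antiderivative is -5*log(3*s**2/2 + 5/2)/3 + C.
The condition gives C = 1/2 - 5*log(5/2)/3 - (-5*log(5/2)/3) = 1/2.
So G(s) = 1/2 - 5*log(3*s**2/2 + 5/2)/3.
Check: d/ds[1/2 - 5*log(3*s**2/2 + 5/2)/3] = -10*s/(3*s**2 + 5) = G'(s).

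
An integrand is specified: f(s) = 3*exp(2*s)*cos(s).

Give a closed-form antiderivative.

An antiderivative F(s) passes only if d/ds[F] lands on f(s) exactly.
Check: d/ds[3*(sin(s) + 2*cos(s))*exp(2*s)/5] = 3*exp(2*s)*cos(s) = f(s).

An antiderivative is F(s) = 3*(sin(s) + 2*cos(s))*exp(2*s)/5.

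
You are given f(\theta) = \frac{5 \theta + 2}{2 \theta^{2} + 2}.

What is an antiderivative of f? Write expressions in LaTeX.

An antiderivative is F(\theta) = \frac{5 \log{\left(\theta^{2} + 1 \right)}}{4} + \operatorname{atan}{\left(\theta \right)}.

Differentiate the proposed F(\theta) back; it has to land on f(\theta) exactly.
Check: d/d\theta[\frac{5 \log{\left(\theta^{2} + 1 \right)}}{4} + \operatorname{atan}{\left(\theta \right)}] = \frac{5 \theta + 2}{2 \theta^{2} + 2} = f(\theta).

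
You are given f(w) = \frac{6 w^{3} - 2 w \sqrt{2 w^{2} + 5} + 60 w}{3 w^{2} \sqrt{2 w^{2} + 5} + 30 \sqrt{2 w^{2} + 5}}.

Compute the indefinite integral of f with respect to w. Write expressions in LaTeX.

Any candidate F(w) must reproduce f(w) exactly when differentiated.
Check: d/dw[\frac{3 \sqrt{2 w^{2} + 5} - \log{\left(\frac{w^{2}}{2} + 5 \right)}}{3}] = \frac{6 w^{3} - 2 w \sqrt{2 w^{2} + 5} + 60 w}{3 w^{2} \sqrt{2 w^{2} + 5} + 30 \sqrt{2 w^{2} + 5}} = f(w).

F(w) = \frac{3 \sqrt{2 w^{2} + 5} - \log{\left(\frac{w^{2}}{2} + 5 \right)}}{3} + C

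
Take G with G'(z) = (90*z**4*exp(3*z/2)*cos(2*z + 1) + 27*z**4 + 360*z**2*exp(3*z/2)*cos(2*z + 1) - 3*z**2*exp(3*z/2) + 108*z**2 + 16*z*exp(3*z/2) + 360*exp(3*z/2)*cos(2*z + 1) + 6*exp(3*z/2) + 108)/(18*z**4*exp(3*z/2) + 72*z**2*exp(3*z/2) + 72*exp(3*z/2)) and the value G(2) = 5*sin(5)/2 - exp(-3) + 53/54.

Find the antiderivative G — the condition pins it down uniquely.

A candidate passes only if d/dz[G] lands on the given G'(z) exactly.
A general antiderivative is (z/4 - 2/3)/(3*z**2/2 + 3) + 5*sin(2*z + 1)/2 - exp(-3*z/2) + C.
The condition gives C = 5*sin(5)/2 - exp(-3) + 53/54 - (5*sin(5)/2 - exp(-3) - 1/54) = 1.
So G(z) = (45*z**2*exp(3*z/2)*sin(2*z + 1) + 18*z**2*exp(3*z/2) - 18*z**2 + 3*z*exp(3*z/2) + 90*exp(3*z/2)*sin(2*z + 1) + 28*exp(3*z/2) - 36)/(18*z**2*exp(3*z/2) + 36*exp(3*z/2)).
Check: d/dz[(45*z**2*exp(3*z/2)*sin(2*z + 1) + 18*z**2*exp(3*z/2) - 18*z**2 + 3*z*exp(3*z/2) + 90*exp(3*z/2)*sin(2*z + 1) + 28*exp(3*z/2) - 36)/(18*z**2*exp(3*z/2) + 36*exp(3*z/2))] = (90*z**4*exp(3*z/2)*cos(2*z + 1) + 27*z**4 + 360*z**2*exp(3*z/2)*cos(2*z + 1) - 3*z**2*exp(3*z/2) + 108*z**2 + 16*z*exp(3*z/2) + 360*exp(3*z/2)*cos(2*z + 1) + 6*exp(3*z/2) + 108)/(18*z**4*exp(3*z/2) + 72*z**2*exp(3*z/2) + 72*exp(3*z/2)) = G'(z).

G(z) = (45*z**2*exp(3*z/2)*sin(2*z + 1) + 18*z**2*exp(3*z/2) - 18*z**2 + 3*z*exp(3*z/2) + 90*exp(3*z/2)*sin(2*z + 1) + 28*exp(3*z/2) - 36)/(18*z**2*exp(3*z/2) + 36*exp(3*z/2))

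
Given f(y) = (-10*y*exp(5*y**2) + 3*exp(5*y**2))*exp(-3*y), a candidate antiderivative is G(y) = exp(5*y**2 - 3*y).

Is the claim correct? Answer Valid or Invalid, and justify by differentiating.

Invalid: d/dy[G] - f = (20*y*exp(5*y**2) - 6*exp(5*y**2))*exp(-3*y), which is not 0.

d/dy[G] = 10*y*exp(-3*y)*exp(5*y**2) - 3*exp(-3*y)*exp(5*y**2)
d/dy[G] - f(y) = (20*y*exp(5*y**2) - 6*exp(5*y**2))*exp(-3*y) != 0.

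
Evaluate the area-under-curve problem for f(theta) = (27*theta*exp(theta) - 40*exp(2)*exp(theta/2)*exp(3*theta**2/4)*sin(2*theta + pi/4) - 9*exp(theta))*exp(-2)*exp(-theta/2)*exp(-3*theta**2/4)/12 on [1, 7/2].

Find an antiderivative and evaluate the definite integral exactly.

Any candidate F(theta) must reproduce f(theta) exactly when differentiated.
F(theta) = -3*exp(-3*theta**2/4 + theta/2 - 2)/2 + 5*cos(2*theta + pi/4)/3 is an antiderivative of f.
Check: d/dtheta[-3*exp(-3*theta**2/4 + theta/2 - 2)/2 + 5*cos(2*theta + pi/4)/3] = (27*theta - 9 - 40*exp(2)*exp(-theta/2)*exp(3*theta**2/4)*sin(2*theta + pi/4))*exp(-2)*exp(theta/2)*exp(-3*theta**2/4)/12, which equals f(theta).
F(7/2) = -3*exp(-151/16)/2 + 5*cos(pi/4 + 7)/3; F(1) = 5*cos(pi/4 + 2)/3 - 3*exp(-9/4)/2.
Integral = F(7/2) - F(1) = -3*exp(-151/16)/2 + 5*cos(pi/4 + 7)/3 + 3*exp(-9/4)/2 - 5*cos(pi/4 + 2)/3.

Antiderivative: F(theta) = -3*exp(-3*theta**2/4 + theta/2 - 2)/2 + 5*cos(2*theta + pi/4)/3; value = -3*exp(-151/16)/2 + 5*cos(pi/4 + 7)/3 + 3*exp(-9/4)/2 - 5*cos(pi/4 + 2)/3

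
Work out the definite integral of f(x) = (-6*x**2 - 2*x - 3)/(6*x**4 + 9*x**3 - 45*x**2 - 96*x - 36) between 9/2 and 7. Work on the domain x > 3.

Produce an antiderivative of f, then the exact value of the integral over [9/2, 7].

Antiderivative: F(x) = (-81*x*log(x - 3) + 50*x*log(x + 1/2) + 31*x*log(x + 2) - 162*log(x - 3) + 100*log(x + 1/2) + 62*log(x + 2) + 345)/(675*(x + 2)); value = -3*log(4)/25 - 2*log(5)/27 - 31*log(13/2)/675 - 23/1053 + 3*log(3/2)/25 + 31*log(9)/675 + 2*log(15/2)/27

Factor the denominator (3*(x - 3)*(x + 2)**2*(2*x + 1)) and decompose: f = 4/(27*(2*x + 1)) + 31/(675*(x + 2)) - 23/(45*(x + 2)**2) - 3/(25*(x - 3)); each piece integrates to a log, atan, or power term.
F(x) = (-81*x*log(x - 3) + 50*x*log(x + 1/2) + 31*x*log(x + 2) - 162*log(x - 3) + 100*log(x + 1/2) + 62*log(x + 2) + 345)/(675*(x + 2)) is an antiderivative of f.
Check: d/dx[(-81*x*log(x - 3) + 50*x*log(x + 1/2) + 31*x*log(x + 2) - 162*log(x - 3) + 100*log(x + 1/2) + 62*log(x + 2) + 345)/(675*(x + 2))] = (-6*x**2 - 2*x - 3)/(6*x**4 + 9*x**3 - 45*x**2 - 96*x - 36) = f(x).
F(7) = -3*log(4)/25 + 23/405 + 31*log(9)/675 + 2*log(15/2)/27; F(9/2) = -3*log(3/2)/25 + 46/585 + 31*log(13/2)/675 + 2*log(5)/27.
Integral = F(7) - F(9/2) = -3*log(4)/25 - 2*log(5)/27 - 31*log(13/2)/675 - 23/1053 + 3*log(3/2)/25 + 31*log(9)/675 + 2*log(15/2)/27.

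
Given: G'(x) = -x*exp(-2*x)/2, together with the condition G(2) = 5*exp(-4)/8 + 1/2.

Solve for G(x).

G'(x) has the shape u'v + uv' for u = x/4 + 1/8 and v = exp(-2*x) — it is the derivative of the product u*v.
A general antiderivative is (2*x + 1)*exp(-2*x)/8 + C.
The condition gives C = 5*exp(-4)/8 + 1/2 - (5*exp(-4)/8) = 1/2.
So G(x) = (2*x + 4*exp(2*x) + 1)*exp(-2*x)/8.
Check: d/dx[(2*x + 4*exp(2*x) + 1)*exp(-2*x)/8] = -x*exp(-2*x)/2 = G'(x).

G(x) = (2*x + 4*exp(2*x) + 1)*exp(-2*x)/8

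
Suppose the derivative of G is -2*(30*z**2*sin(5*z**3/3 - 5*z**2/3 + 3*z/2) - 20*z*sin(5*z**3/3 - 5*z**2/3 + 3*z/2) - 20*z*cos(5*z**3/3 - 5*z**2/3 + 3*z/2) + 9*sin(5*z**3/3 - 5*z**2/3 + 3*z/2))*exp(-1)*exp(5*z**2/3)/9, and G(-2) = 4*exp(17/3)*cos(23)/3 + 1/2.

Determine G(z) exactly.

Recognize the product-rule pattern: G'(z) = u'v + uv' with u = 4*cos(5*z**3/3 - 5*z**2/3 + 3*z/2)/3, v = exp(5*z**2/3 - 1), so integration by parts undoes it.
A general antiderivative is 4*exp(5*z**2/3 - 1)*cos(5*z**3/3 - 5*z**2/3 + 3*z/2)/3 + C.
The condition gives C = 4*exp(17/3)*cos(23)/3 + 1/2 - (4*exp(17/3)*cos(23)/3) = 1/2.
So G(z) = (8*exp(5*z**2/3 - 1)*cos(5*z**3/3 - 5*z**2/3 + 3*z/2) + 3)/6.
Check: d/dz[(8*exp(5*z**2/3 - 1)*cos(5*z**3/3 - 5*z**2/3 + 3*z/2) + 3)/6] = -20*z**2*exp(-1)*exp(5*z**2/3)*sin(5*z**3/3 - 5*z**2/3 + 3*z/2)/3 + 40*z*exp(-1)*exp(5*z**2/3)*sin(5*z**3/3 - 5*z**2/3 + 3*z/2)/9 + 40*z*exp(-1)*exp(5*z**2/3)*cos(5*z**3/3 - 5*z**2/3 + 3*z/2)/9 - 2*exp(-1)*exp(5*z**2/3)*sin(5*z**3/3 - 5*z**2/3 + 3*z/2), which equals G'(z).

G(z) = (8*exp(5*z**2/3 - 1)*cos(5*z**3/3 - 5*z**2/3 + 3*z/2) + 3)/6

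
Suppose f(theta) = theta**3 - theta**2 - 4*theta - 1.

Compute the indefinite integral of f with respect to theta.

F(theta) = theta**4/4 - theta**3/3 - 2*theta**2 - theta + C

Integrate term by term and add the pieces.
Check: d/dtheta[theta**4/4 - theta**3/3 - 2*theta**2 - theta] = theta**3 - theta**2 - 4*theta - 1 = f(theta).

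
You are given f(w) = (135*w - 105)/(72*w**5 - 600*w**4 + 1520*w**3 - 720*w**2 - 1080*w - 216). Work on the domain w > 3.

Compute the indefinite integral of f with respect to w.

F(w) = -15/(24*w**3 - 136*w**2 + 168*w + 72) + C

Recognize the product-rule pattern: f = u'v + uv' with u = -15/(8*(3*w + 1)), v = (w - 3)**(-2), so integration by parts undoes it.
Check: d/dw[-15/(24*w**3 - 136*w**2 + 168*w + 72)] = (135*w - 105)/(72*w**5 - 600*w**4 + 1520*w**3 - 720*w**2 - 1080*w - 216) = f(w).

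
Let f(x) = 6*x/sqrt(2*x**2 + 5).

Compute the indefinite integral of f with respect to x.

f matches the chain-rule pattern g'(h)*h' with inner function h(x) = 2*x**2 + 5; substituting u = h(x) collapses the integral.
Check: d/dx[3*sqrt(2*x**2 + 5)] = 6*x/sqrt(2*x**2 + 5) = f(x).

F(x) = 3*sqrt(2*x**2 + 5) + C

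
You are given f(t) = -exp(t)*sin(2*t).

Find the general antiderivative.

A first test for any F(t): its t-derivative must equal f(t) identically.
Check: d/dt[-exp(t)*sin(2*t)/5 + 2*exp(t)*cos(2*t)/5] = -exp(t)*sin(2*t) = f(t).

F(t) = -exp(t)*sin(2*t)/5 + 2*exp(t)*cos(2*t)/5 + C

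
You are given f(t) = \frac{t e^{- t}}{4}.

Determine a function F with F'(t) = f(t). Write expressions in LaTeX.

An antiderivative is F(t) = - \frac{t e^{- t}}{4} - \frac{e^{- t}}{4}.

f has the shape u'v + uv' for u = - \frac{t}{4} - \frac{1}{4} and v = e^{- t} — it is the derivative of the product u*v.
Check: d/dt[- \frac{t e^{- t}}{4} - \frac{e^{- t}}{4}] = \frac{t e^{- t}}{4} = f(t).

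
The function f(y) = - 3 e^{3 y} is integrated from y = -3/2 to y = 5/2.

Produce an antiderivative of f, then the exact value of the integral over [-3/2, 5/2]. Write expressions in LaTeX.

Check any antiderivative F(y) by computing F'(y) and comparing it with f(y).
F(y) = - e^{3 y} is an antiderivative of f.
Check: d/dy[- e^{3 y}] = - 3 e^{3 y} = f(y).
F(5/2) = - e^{\frac{15}{2}}; F(-3/2) = - \frac{1}{e^{\frac{9}{2}}}.
Integral = F(5/2) - F(-3/2) = - e^{\frac{15}{2}} + e^{- \frac{9}{2}}.

Antiderivative: F(y) = - e^{3 y}; value = - e^{\frac{15}{2}} + e^{- \frac{9}{2}}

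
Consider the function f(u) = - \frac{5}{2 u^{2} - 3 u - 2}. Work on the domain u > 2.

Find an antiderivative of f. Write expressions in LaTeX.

An antiderivative is F(u) = - \log{\left(u - 2 \right)} + \log{\left(u + \frac{1}{2} \right)}.

The denominator factors as \left(u - 2\right) \left(2 u + 1\right); partial fractions split f into directly integrable pieces: \frac{2}{2 u + 1} - \frac{1}{u - 2}.
Check: d/du[- \log{\left(u - 2 \right)} + \log{\left(u + \frac{1}{2} \right)}] = - \frac{5}{2 u^{2} - 3 u - 2} = f(u).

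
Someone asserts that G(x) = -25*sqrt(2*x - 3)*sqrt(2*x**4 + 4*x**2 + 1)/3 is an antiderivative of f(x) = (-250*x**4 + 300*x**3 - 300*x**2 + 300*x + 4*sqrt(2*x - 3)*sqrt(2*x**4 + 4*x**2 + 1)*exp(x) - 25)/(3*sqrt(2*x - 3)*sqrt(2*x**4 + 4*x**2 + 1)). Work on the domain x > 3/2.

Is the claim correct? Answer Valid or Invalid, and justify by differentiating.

Invalid: d/dx[G] - f = -4*exp(x)/3, which is not 0.

d/dx[G] = (-250*x**4 + 300*x**3 - 300*x**2 + 300*x - 25)/(3*sqrt(2*x - 3)*sqrt(2*x**4 + 4*x**2 + 1))
d/dx[G] - f(x) = -4*exp(x)/3 != 0.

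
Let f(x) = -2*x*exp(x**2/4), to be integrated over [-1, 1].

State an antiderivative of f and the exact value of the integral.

Antiderivative: F(x) = -4*exp(x**2/4); value = 0

f matches the chain-rule pattern g'(h)*h' with inner function h(x) = x**2/4; substituting u = h(x) collapses the integral.
F(x) = -4*exp(x**2/4) is an antiderivative of f.
Check: d/dx[-4*exp(x**2/4)] = -2*x*exp(x**2/4) = f(x).
F(1) = -4*exp(1/4); F(-1) = -4*exp(1/4).
Integral = F(1) - F(-1) = 0.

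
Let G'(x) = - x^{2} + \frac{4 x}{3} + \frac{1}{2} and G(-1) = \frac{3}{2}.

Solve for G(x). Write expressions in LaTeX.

G(x) = - \frac{x^{3}}{3} + \frac{2 x^{2}}{3} + \frac{x}{2} + 1

Integrate term by term and add the pieces.
A general antiderivative is - \frac{x^{3}}{3} + \frac{2 x^{2}}{3} + \frac{x}{2} + C.
The condition gives C = \frac{3}{2} - (\frac{1}{2}) = 1.
So G(x) = - \frac{x^{3}}{3} + \frac{2 x^{2}}{3} + \frac{x}{2} + 1.
Check: d/dx[- \frac{x^{3}}{3} + \frac{2 x^{2}}{3} + \frac{x}{2} + 1] = - x^{2} + \frac{4 x}{3} + \frac{1}{2} = G'(x).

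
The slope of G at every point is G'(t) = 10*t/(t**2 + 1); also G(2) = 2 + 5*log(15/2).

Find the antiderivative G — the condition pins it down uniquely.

G'(t) matches the chain-rule pattern g'(h)*h' with inner function h(t) = 3*t**2/2 + 3/2; substituting u = h(t) collapses the integral.
A general antiderivative is 5*log(3*t**2/2 + 3/2) + C.
The condition gives C = 2 + 5*log(15/2) - (5*log(15/2)) = 2.
So G(t) = 5*log(3*t**2/2 + 3/2) + 2.
Check: d/dt[5*log(3*t**2/2 + 3/2) + 2] = 10*t/(t**2 + 1) = G'(t).

G(t) = 5*log(3*t**2/2 + 3/2) + 2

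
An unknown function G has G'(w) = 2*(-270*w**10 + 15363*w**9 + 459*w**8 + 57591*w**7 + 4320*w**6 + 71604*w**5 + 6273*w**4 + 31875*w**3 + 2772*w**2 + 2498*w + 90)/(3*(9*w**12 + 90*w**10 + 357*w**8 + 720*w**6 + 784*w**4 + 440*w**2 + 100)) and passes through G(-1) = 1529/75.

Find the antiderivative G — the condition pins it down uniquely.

G(w) = 75*w**4/(w**4/2 + 2*w**2 + 5/3) + 10*w**3/(w**4/2 + 2*w**2 + 5/3) + 46*w**2/(3*w**4/2 + 6*w**2 + 5) + w/(w**4/2 + 2*w**2 + 5/3) + 1 + 3/(2*w**4 + 8*w**2 + 20/3) + 1/(3*w**2 + 3)

A first test for any G(w): its w-derivative must equal the given G'(w).
A general antiderivative is 3*(-5*w**2 - w/3 - 1/2)**2/(w**4/2 + 2*w**2 + 5/3) + 1/(3*(w**2 + 1)) + C.
The condition gives C = 1529/75 - (1454/75) = 1.
So G(w) = 75*w**4/(w**4/2 + 2*w**2 + 5/3) + 10*w**3/(w**4/2 + 2*w**2 + 5/3) + 46*w**2/(3*w**4/2 + 6*w**2 + 5) + w/(w**4/2 + 2*w**2 + 5/3) + 1 + 3/(2*w**4 + 8*w**2 + 20/3) + 1/(3*w**2 + 3).
Check: d/dw[75*w**4/(w**4/2 + 2*w**2 + 5/3) + 10*w**3/(w**4/2 + 2*w**2 + 5/3) + 46*w**2/(3*w**4/2 + 6*w**2 + 5) + w/(w**4/2 + 2*w**2 + 5/3) + 1 + 3/(2*w**4 + 8*w**2 + 20/3) + 1/(3*w**2 + 3)] = (-540*w**10 + 30726*w**9 + 918*w**8 + 115182*w**7 + 8640*w**6 + 143208*w**5 + 12546*w**4 + 63750*w**3 + 5544*w**2 + 4996*w + 180)/(27*w**12 + 270*w**10 + 1071*w**8 + 2160*w**6 + 2352*w**4 + 1320*w**2 + 300), which equals G'(w).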